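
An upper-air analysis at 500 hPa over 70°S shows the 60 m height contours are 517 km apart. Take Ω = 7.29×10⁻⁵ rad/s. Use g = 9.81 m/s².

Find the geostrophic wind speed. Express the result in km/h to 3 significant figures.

29.9 km/h

Coriolis parameter at 70°S:
f = 2Ω sin φ = 2 × 7.29×10⁻⁵ × sin 70° = 1.37×10⁻⁴ s⁻¹
Height gradient: |∂Z/∂n| = 60 m / 517000 m = 1.16×10⁻⁴
On a pressure surface, geostrophic balance gives V_g = (g/f)|∂Z/∂n|:
V_g = 9.81 × 1.16×10⁻⁴ / 1.37×10⁻⁴ = 8.31 m/s
Converting: 8.31 m/s × 3.6 = 29.9 km/h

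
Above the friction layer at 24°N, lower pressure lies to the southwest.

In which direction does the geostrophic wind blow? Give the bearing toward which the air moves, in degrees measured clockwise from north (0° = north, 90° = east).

The pressure-gradient force points toward the southwest (bearing 225°).
Geostrophic balance: in the Northern Hemisphere the Coriolis force deflects motion to the right, so the geostrophic wind blows 90° to the right of the pressure-gradient force (low pressure on the left).
Rotating 225° by 90° clockwise gives 315° — the wind blows toward the northwest.

315°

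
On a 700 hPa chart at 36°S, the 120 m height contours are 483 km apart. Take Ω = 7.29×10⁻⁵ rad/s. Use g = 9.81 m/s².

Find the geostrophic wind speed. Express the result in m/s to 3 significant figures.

Coriolis parameter at 36°S:
f = 2Ω sin φ = 2 × 7.29×10⁻⁵ × sin 36° = 8.57×10⁻⁵ s⁻¹
Height gradient: |∂Z/∂n| = 120 m / 483000 m = 2.48×10⁻⁴
On a pressure surface, geostrophic balance gives V_g = (g/f)|∂Z/∂n|:
V_g = 9.81 × 2.48×10⁻⁴ / 8.57×10⁻⁵ = 28.4 m/s

28.4 m/s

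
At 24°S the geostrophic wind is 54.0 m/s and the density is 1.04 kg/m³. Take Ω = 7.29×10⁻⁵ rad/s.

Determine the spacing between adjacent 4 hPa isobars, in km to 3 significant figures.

Coriolis parameter at 24°S:
f = 2Ω sin φ = 2 × 7.29×10⁻⁵ × sin 24° = 5.93×10⁻⁵ s⁻¹
Geostrophic balance rearranged: |∂P/∂n| = f ρ V_g
|∂P/∂n| = 5.93×10⁻⁵ × 1.04 × 54.0 = 3.33×10⁻³ Pa/m
Isobar spacing: Δn = ΔP/|∂P/∂n| = 400 Pa / 3.33×10⁻³ Pa/m = 120105 m ≈ 120 km

120 km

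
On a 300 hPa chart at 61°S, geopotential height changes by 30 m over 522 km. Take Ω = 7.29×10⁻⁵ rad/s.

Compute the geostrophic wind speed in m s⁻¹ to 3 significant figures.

Coriolis parameter at 61°S:
f = 2Ω sin φ = 2 × 7.29×10⁻⁵ × sin 61° = 1.28×10⁻⁴ s⁻¹
Height gradient: |∂Z/∂n| = 30 m / 522000 m = 5.75×10⁻⁵
On a pressure surface, geostrophic balance gives V_g = (g/f)|∂Z/∂n|:
V_g = 9.81 × 5.75×10⁻⁵ / 1.28×10⁻⁴ = 4.42 m/s

4.42 m s⁻¹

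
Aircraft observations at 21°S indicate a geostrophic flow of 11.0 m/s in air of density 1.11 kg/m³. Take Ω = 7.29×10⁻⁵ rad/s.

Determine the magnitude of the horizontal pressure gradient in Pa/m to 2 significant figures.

6.4×10⁻⁴ Pa/m

Coriolis parameter at 21°S:
f = 2Ω sin φ = 2 × 7.29×10⁻⁵ × sin 21° = 5.23×10⁻⁵ s⁻¹
Geostrophic balance rearranged: |∂P/∂n| = f ρ V_g
|∂P/∂n| = 5.23×10⁻⁵ × 1.11 × 11.0 = 6.38×10⁻⁴ Pa/m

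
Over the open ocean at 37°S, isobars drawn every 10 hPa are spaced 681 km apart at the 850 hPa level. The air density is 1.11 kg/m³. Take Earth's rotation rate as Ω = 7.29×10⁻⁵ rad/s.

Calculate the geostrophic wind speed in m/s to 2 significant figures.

15 m/s

Coriolis parameter at 37°S:
f = 2Ω sin φ = 2 × 7.29×10⁻⁵ × sin 37° = 8.77×10⁻⁵ s⁻¹
Pressure gradient: |∂P/∂n| = 1000 Pa / 681000 m = 1.47×10⁻³ Pa/m
Geostrophic balance (pressure-gradient force = Coriolis force):
V_g = (1/(fρ)) |∂P/∂n| = 1.47×10⁻³ / (8.77×10⁻⁵ × 1.11) = 15.1 m/s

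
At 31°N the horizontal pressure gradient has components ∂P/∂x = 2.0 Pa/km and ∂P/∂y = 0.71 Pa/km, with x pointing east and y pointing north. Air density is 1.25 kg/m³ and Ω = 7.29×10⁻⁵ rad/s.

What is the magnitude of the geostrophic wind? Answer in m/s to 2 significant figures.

Coriolis parameter at 31°N:
f = 2Ω sin φ = 2 × 7.29×10⁻⁵ × sin 31° = 7.51×10⁻⁵ s⁻¹
Component geostrophic relations (x east, y north):
u_g = −(1/(fρ)) ∂P/∂y,  v_g = (1/(fρ)) ∂P/∂x
u_g = −(0.71×10⁻³)/(7.51×10⁻⁵ × 1.25) = −7.56 m/s;  v_g = (2.0×10⁻³)/(7.51×10⁻⁵ × 1.25) = 21.3 m/s
|V_g| = √(u_g² + v_g²) = 22.6 m/s

23 m/s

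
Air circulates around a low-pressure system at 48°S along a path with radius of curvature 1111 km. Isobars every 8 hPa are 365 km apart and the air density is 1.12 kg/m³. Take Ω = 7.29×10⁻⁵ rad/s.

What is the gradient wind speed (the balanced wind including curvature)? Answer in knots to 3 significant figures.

31.0 knots

Coriolis parameter at 48°S:
f = 2Ω sin φ = 2 × 7.29×10⁻⁵ × sin 48° = 1.08×10⁻⁴ s⁻¹
Pressure gradient: |∂P/∂n| = 800 Pa / 365000 m = 2.19×10⁻³ Pa/m
Geostrophic speed: V_g = |∂P/∂n|/(fρ) = 2.19×10⁻³/(1.08×10⁻⁴ × 1.12) = 18.1 m/s
Around a low, centrifugal force acts outward with Coriolis, so pressure-gradient force balances both:
(1/ρ)|∂P/∂n| = fV + V²/R  →  V² + fR·V − fR·V_g = 0
With fR = 1.08×10⁻⁴ × 1111×10³ m = 120 m/s:
V = [−fR + √((fR)² + 4 fR V_g)]/2 = [−120 + √(120² + 4×120×18.1)]/2 = 15.9 m/s
Subgeostrophic (V < V_g = 18.1 m/s), as expected around a low.
Converting: 15.9 m/s × 1.944 = 31.0 knots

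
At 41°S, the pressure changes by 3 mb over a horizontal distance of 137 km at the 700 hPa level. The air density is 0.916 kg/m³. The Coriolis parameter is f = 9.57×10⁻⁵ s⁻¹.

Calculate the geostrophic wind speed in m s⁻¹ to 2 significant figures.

25 m s⁻¹

Pressure gradient: |∂P/∂n| = 300 Pa / 137000 m = 2.19×10⁻³ Pa/m
Geostrophic balance (pressure-gradient force = Coriolis force):
V_g = (1/(fρ)) |∂P/∂n| = 2.19×10⁻³ / (9.57×10⁻⁵ × 0.916) = 25.0 m/s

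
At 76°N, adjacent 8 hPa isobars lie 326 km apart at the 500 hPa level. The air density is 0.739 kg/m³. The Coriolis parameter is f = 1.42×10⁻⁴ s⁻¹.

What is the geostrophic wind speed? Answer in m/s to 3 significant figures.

23.4 m/s

Pressure gradient: |∂P/∂n| = 800 Pa / 326000 m = 2.45×10⁻³ Pa/m
Geostrophic balance (pressure-gradient force = Coriolis force):
V_g = (1/(fρ)) |∂P/∂n| = 2.45×10⁻³ / (1.42×10⁻⁴ × 0.739) = 23.4 m/s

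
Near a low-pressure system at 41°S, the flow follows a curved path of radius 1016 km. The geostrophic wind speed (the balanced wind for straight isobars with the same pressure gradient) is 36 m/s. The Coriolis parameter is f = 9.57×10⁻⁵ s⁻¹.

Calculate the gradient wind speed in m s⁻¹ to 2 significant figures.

28 m s⁻¹

Around a low, centrifugal force acts outward with Coriolis, so pressure-gradient force balances both:
(1/ρ)|∂P/∂n| = fV + V²/R  →  V² + fR·V − fR·V_g = 0
With fR = 9.57×10⁻⁵ × 1016×10³ m = 97.2 m/s:
V = [−fR + √((fR)² + 4 fR V_g)]/2 = [−97.2 + √(97.2² + 4×97.2×36)]/2 = 28 m/s
Subgeostrophic (V < V_g = 36 m/s), as expected around a low.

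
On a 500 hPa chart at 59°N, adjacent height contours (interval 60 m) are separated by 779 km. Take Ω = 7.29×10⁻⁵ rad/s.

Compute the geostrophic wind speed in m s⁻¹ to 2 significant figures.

6.0 m s⁻¹

Coriolis parameter at 59°N:
f = 2Ω sin φ = 2 × 7.29×10⁻⁵ × sin 59° = 1.25×10⁻⁴ s⁻¹
Height gradient: |∂Z/∂n| = 60 m / 779000 m = 7.70×10⁻⁵
On a pressure surface, geostrophic balance gives V_g = (g/f)|∂Z/∂n|:
V_g = 9.81 × 7.70×10⁻⁵ / 1.25×10⁻⁴ = 6.05 m/s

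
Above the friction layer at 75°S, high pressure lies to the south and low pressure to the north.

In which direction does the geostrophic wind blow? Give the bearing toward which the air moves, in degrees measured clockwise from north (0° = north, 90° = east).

270°

The pressure-gradient force points toward the north (bearing 000°).
Geostrophic balance: in the Southern Hemisphere the Coriolis force deflects motion to the left, so the geostrophic wind blows 90° to the left of the pressure-gradient force (low pressure on the right).
Rotating 000° by 90° counterclockwise gives 270° — the wind blows toward the west.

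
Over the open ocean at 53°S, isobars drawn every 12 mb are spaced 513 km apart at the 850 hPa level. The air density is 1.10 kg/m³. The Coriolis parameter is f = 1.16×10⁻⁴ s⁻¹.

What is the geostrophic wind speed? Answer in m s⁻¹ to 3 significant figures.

18.3 m s⁻¹

Pressure gradient: |∂P/∂n| = 1200 Pa / 513000 m = 2.34×10⁻³ Pa/m
Geostrophic balance (pressure-gradient force = Coriolis force):
V_g = (1/(fρ)) |∂P/∂n| = 2.34×10⁻³ / (1.16×10⁻⁴ × 1.10) = 18.3 m/s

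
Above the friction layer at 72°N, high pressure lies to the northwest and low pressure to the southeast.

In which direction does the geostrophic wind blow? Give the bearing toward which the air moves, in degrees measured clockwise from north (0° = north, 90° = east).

225°

The pressure-gradient force points toward the southeast (bearing 135°).
Geostrophic balance: in the Northern Hemisphere the Coriolis force deflects motion to the right, so the geostrophic wind blows 90° to the right of the pressure-gradient force (low pressure on the left).
Rotating 135° by 90° clockwise gives 225° — the wind blows toward the southwest.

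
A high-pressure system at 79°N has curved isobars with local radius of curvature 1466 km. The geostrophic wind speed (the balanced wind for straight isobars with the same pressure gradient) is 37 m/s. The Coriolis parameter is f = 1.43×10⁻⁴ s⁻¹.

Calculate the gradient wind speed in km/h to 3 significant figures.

173 km/h

Around a high, pressure-gradient force acts outward with centrifugal, so Coriolis balances both:
fV = (1/ρ)|∂P/∂n| + V²/R  →  V² − fR·V + fR·V_g = 0
With fR = 1.43×10⁻⁴ × 1466×10³ m = 210 m/s:
V = [fR − √((fR)² − 4 fR V_g)]/2 = [210 − √(210² − 4×210×37)]/2 = 48 m/s
Supergeostrophic (V > V_g = 37 m/s), as expected around a high.
Converting: 48 m/s × 3.6 = 173 km/h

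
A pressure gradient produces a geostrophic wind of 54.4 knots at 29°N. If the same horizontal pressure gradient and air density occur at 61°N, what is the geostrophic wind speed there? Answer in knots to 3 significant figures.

30.2 knots

With the same pressure gradient and density, V_g ∝ 1/f ∝ 1/sin φ.
V₂ = V₁ · sin φ₁ / sin φ₂ = 54.4 × sin 29° / sin 61°
V₂ = 54.4 × 0.4848/0.8746 = 30.2 knots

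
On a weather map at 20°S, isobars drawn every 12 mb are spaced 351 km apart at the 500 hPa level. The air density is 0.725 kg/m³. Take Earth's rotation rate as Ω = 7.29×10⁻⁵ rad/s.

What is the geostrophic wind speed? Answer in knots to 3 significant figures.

Coriolis parameter at 20°S:
f = 2Ω sin φ = 2 × 7.29×10⁻⁵ × sin 20° = 4.99×10⁻⁵ s⁻¹
Pressure gradient: |∂P/∂n| = 1200 Pa / 351000 m = 3.42×10⁻³ Pa/m
Geostrophic balance (pressure-gradient force = Coriolis force):
V_g = (1/(fρ)) |∂P/∂n| = 3.42×10⁻³ / (4.99×10⁻⁵ × 0.725) = 94.6 m/s
Converting: 94.6 m/s × 1.944 = 184 knots

184 knots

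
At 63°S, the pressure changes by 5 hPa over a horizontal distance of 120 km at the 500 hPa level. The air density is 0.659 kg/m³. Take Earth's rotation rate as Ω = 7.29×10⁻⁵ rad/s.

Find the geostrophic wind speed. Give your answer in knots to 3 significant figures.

Coriolis parameter at 63°S:
f = 2Ω sin φ = 2 × 7.29×10⁻⁵ × sin 63° = 1.30×10⁻⁴ s⁻¹
Pressure gradient: |∂P/∂n| = 500 Pa / 120000 m = 4.17×10⁻³ Pa/m
Geostrophic balance (pressure-gradient force = Coriolis force):
V_g = (1/(fρ)) |∂P/∂n| = 4.17×10⁻³ / (1.30×10⁻⁴ × 0.659) = 48.7 m/s
Converting: 48.7 m/s × 1.944 = 94.6 knots

94.6 knots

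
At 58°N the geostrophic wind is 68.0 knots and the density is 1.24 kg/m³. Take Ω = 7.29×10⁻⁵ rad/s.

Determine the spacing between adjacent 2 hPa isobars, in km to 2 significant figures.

Coriolis parameter at 58°N:
f = 2Ω sin φ = 2 × 7.29×10⁻⁵ × sin 58° = 1.24×10⁻⁴ s⁻¹
Wind speed in SI: 68.0 knots = 35.0 m/s
Geostrophic balance rearranged: |∂P/∂n| = f ρ V_g
|∂P/∂n| = 1.24×10⁻⁴ × 1.24 × 35.0 = 5.36×10⁻³ Pa/m
Isobar spacing: Δn = ΔP/|∂P/∂n| = 200 Pa / 5.36×10⁻³ Pa/m = 37289 m ≈ 37 km

37 km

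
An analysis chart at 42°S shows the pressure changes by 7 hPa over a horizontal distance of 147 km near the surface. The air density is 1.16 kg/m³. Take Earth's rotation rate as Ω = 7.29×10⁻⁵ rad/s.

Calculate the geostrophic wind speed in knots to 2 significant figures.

82 knots

Coriolis parameter at 42°S:
f = 2Ω sin φ = 2 × 7.29×10⁻⁵ × sin 42° = 9.76×10⁻⁵ s⁻¹
Pressure gradient: |∂P/∂n| = 700 Pa / 147000 m = 4.76×10⁻³ Pa/m
Geostrophic balance (pressure-gradient force = Coriolis force):
V_g = (1/(fρ)) |∂P/∂n| = 4.76×10⁻³ / (9.76×10⁻⁵ × 1.16) = 42.1 m/s
Converting: 42.1 m/s × 1.944 = 82 knots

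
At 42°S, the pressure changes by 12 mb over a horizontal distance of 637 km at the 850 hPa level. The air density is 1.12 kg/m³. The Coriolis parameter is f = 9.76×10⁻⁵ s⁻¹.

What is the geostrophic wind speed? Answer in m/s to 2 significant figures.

17 m/s

Pressure gradient: |∂P/∂n| = 1200 Pa / 637000 m = 1.88×10⁻³ Pa/m
Geostrophic balance (pressure-gradient force = Coriolis force):
V_g = (1/(fρ)) |∂P/∂n| = 1.88×10⁻³ / (9.76×10⁻⁵ × 1.12) = 17.2 m/s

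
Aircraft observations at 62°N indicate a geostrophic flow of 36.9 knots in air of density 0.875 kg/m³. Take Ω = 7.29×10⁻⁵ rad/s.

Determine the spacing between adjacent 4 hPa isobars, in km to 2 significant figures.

190 km

Coriolis parameter at 62°N:
f = 2Ω sin φ = 2 × 7.29×10⁻⁵ × sin 62° = 1.29×10⁻⁴ s⁻¹
Wind speed in SI: 36.9 knots = 19.0 m/s
Geostrophic balance rearranged: |∂P/∂n| = f ρ V_g
|∂P/∂n| = 1.29×10⁻⁴ × 0.875 × 19.0 = 2.14×10⁻³ Pa/m
Isobar spacing: Δn = ΔP/|∂P/∂n| = 400 Pa / 2.14×10⁻³ Pa/m = 187066 m ≈ 190 km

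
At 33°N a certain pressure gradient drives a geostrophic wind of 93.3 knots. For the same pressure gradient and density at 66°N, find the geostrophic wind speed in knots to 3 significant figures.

55.6 knots

With the same pressure gradient and density, V_g ∝ 1/f ∝ 1/sin φ.
V₂ = V₁ · sin φ₁ / sin φ₂ = 93.3 × sin 33° / sin 66°
V₂ = 93.3 × 0.5446/0.9135 = 55.6 knots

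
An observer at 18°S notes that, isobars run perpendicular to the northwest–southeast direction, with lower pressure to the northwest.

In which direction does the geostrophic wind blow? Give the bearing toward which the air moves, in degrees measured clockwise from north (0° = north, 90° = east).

The pressure-gradient force points toward the northwest (bearing 315°).
Geostrophic balance: in the Southern Hemisphere the Coriolis force deflects motion to the left, so the geostrophic wind blows 90° to the left of the pressure-gradient force (low pressure on the right).
Rotating 315° by 90° counterclockwise gives 225° — the wind blows toward the southwest.

225°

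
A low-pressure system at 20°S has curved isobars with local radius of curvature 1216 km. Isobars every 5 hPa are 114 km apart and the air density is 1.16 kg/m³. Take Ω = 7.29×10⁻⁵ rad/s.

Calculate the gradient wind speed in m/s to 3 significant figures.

Coriolis parameter at 20°S:
f = 2Ω sin φ = 2 × 7.29×10⁻⁵ × sin 20° = 4.99×10⁻⁵ s⁻¹
Pressure gradient: |∂P/∂n| = 500 Pa / 114000 m = 4.39×10⁻³ Pa/m
Geostrophic speed: V_g = |∂P/∂n|/(fρ) = 4.39×10⁻³/(4.99×10⁻⁵ × 1.16) = 75.8 m/s
Around a low, centrifugal force acts outward with Coriolis, so pressure-gradient force balances both:
(1/ρ)|∂P/∂n| = fV + V²/R  →  V² + fR·V − fR·V_g = 0
With fR = 4.99×10⁻⁵ × 1216×10³ m = 60.6 m/s:
V = [−fR + √((fR)² + 4 fR V_g)]/2 = [−60.6 + √(60.6² + 4×60.6×75.8)]/2 = 44 m/s
Subgeostrophic (V < V_g = 75.8 m/s), as expected around a low.

44.0 m/s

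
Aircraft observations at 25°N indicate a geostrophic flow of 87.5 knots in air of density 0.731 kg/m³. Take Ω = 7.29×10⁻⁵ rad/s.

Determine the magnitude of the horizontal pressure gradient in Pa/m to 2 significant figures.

2.0×10⁻³ Pa/m

Coriolis parameter at 25°N:
f = 2Ω sin φ = 2 × 7.29×10⁻⁵ × sin 25° = 6.16×10⁻⁵ s⁻¹
Wind speed in SI: 87.5 knots = 45.0 m/s
Geostrophic balance rearranged: |∂P/∂n| = f ρ V_g
|∂P/∂n| = 6.16×10⁻⁵ × 0.731 × 45.0 = 2.03×10⁻³ Pa/m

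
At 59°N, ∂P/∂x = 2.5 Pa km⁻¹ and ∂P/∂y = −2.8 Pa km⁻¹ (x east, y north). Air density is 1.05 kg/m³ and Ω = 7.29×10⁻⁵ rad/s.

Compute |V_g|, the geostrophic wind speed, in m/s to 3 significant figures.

Coriolis parameter at 59°N:
f = 2Ω sin φ = 2 × 7.29×10⁻⁵ × sin 59° = 1.25×10⁻⁴ s⁻¹
Component geostrophic relations (x east, y north):
u_g = −(1/(fρ)) ∂P/∂y,  v_g = (1/(fρ)) ∂P/∂x
u_g = −(−2.8×10⁻³)/(1.25×10⁻⁴ × 1.05) = 21.3 m/s;  v_g = (2.5×10⁻³)/(1.25×10⁻⁴ × 1.05) = 19.1 m/s
|V_g| = √(u_g² + v_g²) = 28.6 m/s

28.6 m/s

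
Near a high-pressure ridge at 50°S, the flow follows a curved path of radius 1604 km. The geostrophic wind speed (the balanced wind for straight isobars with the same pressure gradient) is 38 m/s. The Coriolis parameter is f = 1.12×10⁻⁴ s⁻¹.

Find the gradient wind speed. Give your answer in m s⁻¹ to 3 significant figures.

54.6 m s⁻¹

Around a high, pressure-gradient force acts outward with centrifugal, so Coriolis balances both:
fV = (1/ρ)|∂P/∂n| + V²/R  →  V² − fR·V + fR·V_g = 0
With fR = 1.12×10⁻⁴ × 1604×10³ m = 180 m/s:
V = [fR − √((fR)² − 4 fR V_g)]/2 = [180 − √(180² − 4×180×38)]/2 = 54.6 m/s
Supergeostrophic (V > V_g = 38 m/s), as expected around a high.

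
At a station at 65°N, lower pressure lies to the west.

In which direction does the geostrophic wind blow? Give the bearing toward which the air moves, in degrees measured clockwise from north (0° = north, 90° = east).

000°

The pressure-gradient force points toward the west (bearing 270°).
Geostrophic balance: in the Northern Hemisphere the Coriolis force deflects motion to the right, so the geostrophic wind blows 90° to the right of the pressure-gradient force (low pressure on the left).
Rotating 270° by 90° clockwise gives 000° — the wind blows toward the north.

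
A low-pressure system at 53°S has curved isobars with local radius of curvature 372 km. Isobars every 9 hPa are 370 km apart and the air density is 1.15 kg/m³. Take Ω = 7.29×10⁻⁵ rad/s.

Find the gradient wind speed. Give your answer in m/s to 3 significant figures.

Coriolis parameter at 53°S:
f = 2Ω sin φ = 2 × 7.29×10⁻⁵ × sin 53° = 1.16×10⁻⁴ s⁻¹
Pressure gradient: |∂P/∂n| = 900 Pa / 370000 m = 2.43×10⁻³ Pa/m
Geostrophic speed: V_g = |∂P/∂n|/(fρ) = 2.43×10⁻³/(1.16×10⁻⁴ × 1.15) = 18.2 m/s
Around a low, centrifugal force acts outward with Coriolis, so pressure-gradient force balances both:
(1/ρ)|∂P/∂n| = fV + V²/R  →  V² + fR·V − fR·V_g = 0
With fR = 1.16×10⁻⁴ × 372×10³ m = 43.3 m/s:
V = [−fR + √((fR)² + 4 fR V_g)]/2 = [−43.3 + √(43.3² + 4×43.3×18.2)]/2 = 13.8 m/s
Subgeostrophic (V < V_g = 18.2 m/s), as expected around a low.

13.8 m/s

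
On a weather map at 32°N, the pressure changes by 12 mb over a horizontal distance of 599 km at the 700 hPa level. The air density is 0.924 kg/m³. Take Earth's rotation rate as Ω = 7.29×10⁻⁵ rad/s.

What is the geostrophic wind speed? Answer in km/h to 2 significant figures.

100 km/h

Coriolis parameter at 32°N:
f = 2Ω sin φ = 2 × 7.29×10⁻⁵ × sin 32° = 7.73×10⁻⁵ s⁻¹
Pressure gradient: |∂P/∂n| = 1200 Pa / 599000 m = 2.00×10⁻³ Pa/m
Geostrophic balance (pressure-gradient force = Coriolis force):
V_g = (1/(fρ)) |∂P/∂n| = 2.00×10⁻³ / (7.73×10⁻⁵ × 0.924) = 28.1 m/s
Converting: 28.1 m/s × 3.6 = 100 km/h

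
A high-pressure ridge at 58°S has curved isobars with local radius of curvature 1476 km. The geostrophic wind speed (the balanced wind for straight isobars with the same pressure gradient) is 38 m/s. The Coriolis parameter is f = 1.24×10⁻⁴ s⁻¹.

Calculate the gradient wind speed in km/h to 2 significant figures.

Around a high, pressure-gradient force acts outward with centrifugal, so Coriolis balances both:
fV = (1/ρ)|∂P/∂n| + V²/R  →  V² − fR·V + fR·V_g = 0
With fR = 1.24×10⁻⁴ × 1476×10³ m = 183 m/s:
V = [fR − √((fR)² − 4 fR V_g)]/2 = [183 − √(183² − 4×183×38)]/2 = 53.8 m/s
Supergeostrophic (V > V_g = 38 m/s), as expected around a high.
Converting: 53.8 m/s × 3.6 = 190 km/h

190 km/h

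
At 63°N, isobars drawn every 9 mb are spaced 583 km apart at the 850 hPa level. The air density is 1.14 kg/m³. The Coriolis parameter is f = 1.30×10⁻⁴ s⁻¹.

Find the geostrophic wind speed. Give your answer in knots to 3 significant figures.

Pressure gradient: |∂P/∂n| = 900 Pa / 583000 m = 1.54×10⁻³ Pa/m
Geostrophic balance (pressure-gradient force = Coriolis force):
V_g = (1/(fρ)) |∂P/∂n| = 1.54×10⁻³ / (1.30×10⁻⁴ × 1.14) = 10.4 m/s
Converting: 10.4 m/s × 1.944 = 20.2 knots

20.2 knots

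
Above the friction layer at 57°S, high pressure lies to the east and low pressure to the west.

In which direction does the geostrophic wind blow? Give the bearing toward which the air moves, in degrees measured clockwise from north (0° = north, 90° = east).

The pressure-gradient force points toward the west (bearing 270°).
Geostrophic balance: in the Southern Hemisphere the Coriolis force deflects motion to the left, so the geostrophic wind blows 90° to the left of the pressure-gradient force (low pressure on the right).
Rotating 270° by 90° counterclockwise gives 180° — the wind blows toward the south.

180°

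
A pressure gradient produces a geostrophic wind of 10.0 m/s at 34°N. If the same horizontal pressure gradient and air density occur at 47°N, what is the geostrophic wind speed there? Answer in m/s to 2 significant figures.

With the same pressure gradient and density, V_g ∝ 1/f ∝ 1/sin φ.
V₂ = V₁ · sin φ₁ / sin φ₂ = 10.0 × sin 34° / sin 47°
V₂ = 10.0 × 0.5592/0.7314 = 7.6 m/s

7.6 m/s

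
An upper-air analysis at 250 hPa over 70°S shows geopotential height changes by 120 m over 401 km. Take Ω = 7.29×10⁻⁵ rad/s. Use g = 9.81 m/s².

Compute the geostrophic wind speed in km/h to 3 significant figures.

77.1 km/h

Coriolis parameter at 70°S:
f = 2Ω sin φ = 2 × 7.29×10⁻⁵ × sin 70° = 1.37×10⁻⁴ s⁻¹
Height gradient: |∂Z/∂n| = 120 m / 401000 m = 2.99×10⁻⁴
On a pressure surface, geostrophic balance gives V_g = (g/f)|∂Z/∂n|:
V_g = 9.81 × 2.99×10⁻⁴ / 1.37×10⁻⁴ = 21.4 m/s
Converting: 21.4 m/s × 3.6 = 77.1 km/h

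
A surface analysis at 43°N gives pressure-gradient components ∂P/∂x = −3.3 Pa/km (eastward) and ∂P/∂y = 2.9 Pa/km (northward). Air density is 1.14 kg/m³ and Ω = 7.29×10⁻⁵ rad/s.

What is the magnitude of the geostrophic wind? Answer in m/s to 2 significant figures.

39 m/s

Coriolis parameter at 43°N:
f = 2Ω sin φ = 2 × 7.29×10⁻⁵ × sin 43° = 9.94×10⁻⁵ s⁻¹
Component geostrophic relations (x east, y north):
u_g = −(1/(fρ)) ∂P/∂y,  v_g = (1/(fρ)) ∂P/∂x
u_g = −(2.9×10⁻³)/(9.94×10⁻⁵ × 1.14) = −25.6 m/s;  v_g = (−3.3×10⁻³)/(9.94×10⁻⁵ × 1.14) = −29.1 m/s
|V_g| = √(u_g² + v_g²) = 38.8 m/s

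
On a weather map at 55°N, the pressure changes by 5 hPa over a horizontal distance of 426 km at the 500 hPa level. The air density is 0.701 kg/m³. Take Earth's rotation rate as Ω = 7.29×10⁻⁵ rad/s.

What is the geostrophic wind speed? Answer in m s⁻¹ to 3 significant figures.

14.0 m s⁻¹

Coriolis parameter at 55°N:
f = 2Ω sin φ = 2 × 7.29×10⁻⁵ × sin 55° = 1.19×10⁻⁴ s⁻¹
Pressure gradient: |∂P/∂n| = 500 Pa / 426000 m = 1.17×10⁻³ Pa/m
Geostrophic balance (pressure-gradient force = Coriolis force):
V_g = (1/(fρ)) |∂P/∂n| = 1.17×10⁻³ / (1.19×10⁻⁴ × 0.701) = 14.0 m/s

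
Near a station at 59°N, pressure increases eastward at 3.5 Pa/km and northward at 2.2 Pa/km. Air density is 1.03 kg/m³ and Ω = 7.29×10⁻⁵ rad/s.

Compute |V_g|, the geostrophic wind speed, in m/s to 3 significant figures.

32.1 m/s

Coriolis parameter at 59°N:
f = 2Ω sin φ = 2 × 7.29×10⁻⁵ × sin 59° = 1.25×10⁻⁴ s⁻¹
Component geostrophic relations (x east, y north):
u_g = −(1/(fρ)) ∂P/∂y,  v_g = (1/(fρ)) ∂P/∂x
u_g = −(2.2×10⁻³)/(1.25×10⁻⁴ × 1.03) = −17.1 m/s;  v_g = (3.5×10⁻³)/(1.25×10⁻⁴ × 1.03) = 27.2 m/s
|V_g| = √(u_g² + v_g²) = 32.1 m/s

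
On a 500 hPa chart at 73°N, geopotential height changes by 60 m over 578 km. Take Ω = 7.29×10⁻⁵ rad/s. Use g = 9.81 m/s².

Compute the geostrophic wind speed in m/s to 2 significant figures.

Coriolis parameter at 73°N:
f = 2Ω sin φ = 2 × 7.29×10⁻⁵ × sin 73° = 1.39×10⁻⁴ s⁻¹
Height gradient: |∂Z/∂n| = 60 m / 578000 m = 1.04×10⁻⁴
On a pressure surface, geostrophic balance gives V_g = (g/f)|∂Z/∂n|:
V_g = 9.81 × 1.04×10⁻⁴ / 1.39×10⁻⁴ = 7.30 m/s

7.3 m/s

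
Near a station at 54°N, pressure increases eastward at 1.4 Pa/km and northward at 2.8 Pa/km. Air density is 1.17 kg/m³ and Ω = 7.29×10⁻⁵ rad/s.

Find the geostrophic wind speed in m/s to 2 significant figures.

23 m/s

Coriolis parameter at 54°N:
f = 2Ω sin φ = 2 × 7.29×10⁻⁵ × sin 54° = 1.18×10⁻⁴ s⁻¹
Component geostrophic relations (x east, y north):
u_g = −(1/(fρ)) ∂P/∂y,  v_g = (1/(fρ)) ∂P/∂x
u_g = −(2.8×10⁻³)/(1.18×10⁻⁴ × 1.17) = −20.3 m/s;  v_g = (1.4×10⁻³)/(1.18×10⁻⁴ × 1.17) = 10.1 m/s
|V_g| = √(u_g² + v_g²) = 22.7 m/s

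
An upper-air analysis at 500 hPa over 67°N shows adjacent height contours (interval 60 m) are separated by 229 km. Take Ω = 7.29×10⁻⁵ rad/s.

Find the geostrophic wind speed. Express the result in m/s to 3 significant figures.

Coriolis parameter at 67°N:
f = 2Ω sin φ = 2 × 7.29×10⁻⁵ × sin 67° = 1.34×10⁻⁴ s⁻¹
Height gradient: |∂Z/∂n| = 60 m / 229000 m = 2.62×10⁻⁴
On a pressure surface, geostrophic balance gives V_g = (g/f)|∂Z/∂n|:
V_g = 9.81 × 2.62×10⁻⁴ / 1.34×10⁻⁴ = 19.2 m/s

19.2 m/s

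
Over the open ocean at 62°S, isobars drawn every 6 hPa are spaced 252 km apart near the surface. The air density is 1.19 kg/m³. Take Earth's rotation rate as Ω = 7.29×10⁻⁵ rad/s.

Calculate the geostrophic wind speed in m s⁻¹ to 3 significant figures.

Coriolis parameter at 62°S:
f = 2Ω sin φ = 2 × 7.29×10⁻⁵ × sin 62° = 1.29×10⁻⁴ s⁻¹
Pressure gradient: |∂P/∂n| = 600 Pa / 252000 m = 2.38×10⁻³ Pa/m
Geostrophic balance (pressure-gradient force = Coriolis force):
V_g = (1/(fρ)) |∂P/∂n| = 2.38×10⁻³ / (1.29×10⁻⁴ × 1.19) = 15.5 m/s

15.5 m s⁻¹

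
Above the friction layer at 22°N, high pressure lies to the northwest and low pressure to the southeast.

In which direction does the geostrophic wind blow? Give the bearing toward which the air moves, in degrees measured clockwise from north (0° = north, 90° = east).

The pressure-gradient force points toward the southeast (bearing 135°).
Geostrophic balance: in the Northern Hemisphere the Coriolis force deflects motion to the right, so the geostrophic wind blows 90° to the right of the pressure-gradient force (low pressure on the left).
Rotating 135° by 90° clockwise gives 225° — the wind blows toward the southwest.

225°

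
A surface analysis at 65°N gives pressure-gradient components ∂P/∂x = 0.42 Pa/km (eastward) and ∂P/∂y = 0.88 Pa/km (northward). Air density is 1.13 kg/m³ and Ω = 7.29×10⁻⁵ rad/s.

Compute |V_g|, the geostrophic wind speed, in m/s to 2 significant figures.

Coriolis parameter at 65°N:
f = 2Ω sin φ = 2 × 7.29×10⁻⁵ × sin 65° = 1.32×10⁻⁴ s⁻¹
Component geostrophic relations (x east, y north):
u_g = −(1/(fρ)) ∂P/∂y,  v_g = (1/(fρ)) ∂P/∂x
u_g = −(0.88×10⁻³)/(1.32×10⁻⁴ × 1.13) = −5.89 m/s;  v_g = (0.42×10⁻³)/(1.32×10⁻⁴ × 1.13) = 2.81 m/s
|V_g| = √(u_g² + v_g²) = 6.53 m/s

6.5 m/s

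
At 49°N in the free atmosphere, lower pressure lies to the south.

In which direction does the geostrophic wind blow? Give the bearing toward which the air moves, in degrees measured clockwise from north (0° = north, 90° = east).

270°

The pressure-gradient force points toward the south (bearing 180°).
Geostrophic balance: in the Northern Hemisphere the Coriolis force deflects motion to the right, so the geostrophic wind blows 90° to the right of the pressure-gradient force (low pressure on the left).
Rotating 180° by 90° clockwise gives 270° — the wind blows toward the west.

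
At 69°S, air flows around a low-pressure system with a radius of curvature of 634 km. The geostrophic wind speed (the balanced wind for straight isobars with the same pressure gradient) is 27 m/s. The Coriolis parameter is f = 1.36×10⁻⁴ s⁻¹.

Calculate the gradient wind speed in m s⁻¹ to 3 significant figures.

21.6 m s⁻¹

Around a low, centrifugal force acts outward with Coriolis, so pressure-gradient force balances both:
(1/ρ)|∂P/∂n| = fV + V²/R  →  V² + fR·V − fR·V_g = 0
With fR = 1.36×10⁻⁴ × 634×10³ m = 86.2 m/s:
V = [−fR + √((fR)² + 4 fR V_g)]/2 = [−86.2 + √(86.2² + 4×86.2×27)]/2 = 21.6 m/s
Subgeostrophic (V < V_g = 27 m/s), as expected around a low.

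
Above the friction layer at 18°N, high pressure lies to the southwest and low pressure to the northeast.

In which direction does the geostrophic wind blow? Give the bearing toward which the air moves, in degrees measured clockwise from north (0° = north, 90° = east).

The pressure-gradient force points toward the northeast (bearing 045°).
Geostrophic balance: in the Northern Hemisphere the Coriolis force deflects motion to the right, so the geostrophic wind blows 90° to the right of the pressure-gradient force (low pressure on the left).
Rotating 045° by 90° clockwise gives 135° — the wind blows toward the southeast.

135°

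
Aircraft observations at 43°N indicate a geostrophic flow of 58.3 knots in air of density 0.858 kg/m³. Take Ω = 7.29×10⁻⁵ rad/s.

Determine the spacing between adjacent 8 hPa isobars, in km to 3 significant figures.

Coriolis parameter at 43°N:
f = 2Ω sin φ = 2 × 7.29×10⁻⁵ × sin 43° = 9.94×10⁻⁵ s⁻¹
Wind speed in SI: 58.3 knots = 30.0 m/s
Geostrophic balance rearranged: |∂P/∂n| = f ρ V_g
|∂P/∂n| = 9.94×10⁻⁵ × 0.858 × 30.0 = 2.56×10⁻³ Pa/m
Isobar spacing: Δn = ΔP/|∂P/∂n| = 800 Pa / 2.56×10⁻³ Pa/m = 312648 m ≈ 313 km

313 km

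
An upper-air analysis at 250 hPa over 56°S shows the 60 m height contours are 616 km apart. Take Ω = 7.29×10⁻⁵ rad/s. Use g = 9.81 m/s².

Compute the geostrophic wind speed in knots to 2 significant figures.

Coriolis parameter at 56°S:
f = 2Ω sin φ = 2 × 7.29×10⁻⁵ × sin 56° = 1.21×10⁻⁴ s⁻¹
Height gradient: |∂Z/∂n| = 60 m / 616000 m = 9.74×10⁻⁵
On a pressure surface, geostrophic balance gives V_g = (g/f)|∂Z/∂n|:
V_g = 9.81 × 9.74×10⁻⁵ / 1.21×10⁻⁴ = 7.91 m/s
Converting: 7.91 m/s × 1.944 = 15 knots

15 knots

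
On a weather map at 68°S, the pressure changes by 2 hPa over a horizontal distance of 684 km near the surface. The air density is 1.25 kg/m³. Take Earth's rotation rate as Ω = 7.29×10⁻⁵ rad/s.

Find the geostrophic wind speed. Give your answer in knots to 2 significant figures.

Coriolis parameter at 68°S:
f = 2Ω sin φ = 2 × 7.29×10⁻⁵ × sin 68° = 1.35×10⁻⁴ s⁻¹
Pressure gradient: |∂P/∂n| = 200 Pa / 684000 m = 2.92×10⁻⁴ Pa/m
Geostrophic balance (pressure-gradient force = Coriolis force):
V_g = (1/(fρ)) |∂P/∂n| = 2.92×10⁻⁴ / (1.35×10⁻⁴ × 1.25) = 1.73 m/s
Converting: 1.73 m/s × 1.944 = 3.4 knots

3.4 knots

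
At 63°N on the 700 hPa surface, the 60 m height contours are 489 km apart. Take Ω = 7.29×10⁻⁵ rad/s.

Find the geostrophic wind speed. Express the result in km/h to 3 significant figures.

33.4 km/h

Coriolis parameter at 63°N:
f = 2Ω sin φ = 2 × 7.29×10⁻⁵ × sin 63° = 1.30×10⁻⁴ s⁻¹
Height gradient: |∂Z/∂n| = 60 m / 489000 m = 1.23×10⁻⁴
On a pressure surface, geostrophic balance gives V_g = (g/f)|∂Z/∂n|:
V_g = 9.81 × 1.23×10⁻⁴ / 1.30×10⁻⁴ = 9.27 m/s
Converting: 9.27 m/s × 3.6 = 33.4 km/h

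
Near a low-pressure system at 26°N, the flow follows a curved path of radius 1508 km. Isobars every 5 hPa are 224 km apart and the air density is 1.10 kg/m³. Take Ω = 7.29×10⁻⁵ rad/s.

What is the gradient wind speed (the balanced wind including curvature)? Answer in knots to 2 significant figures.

49 knots

Coriolis parameter at 26°N:
f = 2Ω sin φ = 2 × 7.29×10⁻⁵ × sin 26° = 6.39×10⁻⁵ s⁻¹
Pressure gradient: |∂P/∂n| = 500 Pa / 224000 m = 2.23×10⁻³ Pa/m
Geostrophic speed: V_g = |∂P/∂n|/(fρ) = 2.23×10⁻³/(6.39×10⁻⁵ × 1.10) = 31.7 m/s
Around a low, centrifugal force acts outward with Coriolis, so pressure-gradient force balances both:
(1/ρ)|∂P/∂n| = fV + V²/R  →  V² + fR·V − fR·V_g = 0
With fR = 6.39×10⁻⁵ × 1508×10³ m = 96.4 m/s:
V = [−fR + √((fR)² + 4 fR V_g)]/2 = [−96.4 + √(96.4² + 4×96.4×31.7)]/2 = 25.2 m/s
Subgeostrophic (V < V_g = 31.7 m/s), as expected around a low.
Converting: 25.2 m/s × 1.944 = 49 knots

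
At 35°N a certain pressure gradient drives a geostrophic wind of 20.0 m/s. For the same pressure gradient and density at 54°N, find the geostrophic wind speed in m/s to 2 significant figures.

With the same pressure gradient and density, V_g ∝ 1/f ∝ 1/sin φ.
V₂ = V₁ · sin φ₁ / sin φ₂ = 20.0 × sin 35° / sin 54°
V₂ = 20.0 × 0.5736/0.8090 = 14 m/s

14 m/s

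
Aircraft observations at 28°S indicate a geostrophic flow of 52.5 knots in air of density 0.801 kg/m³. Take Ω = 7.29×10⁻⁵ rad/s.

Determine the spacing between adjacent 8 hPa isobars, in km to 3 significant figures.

Coriolis parameter at 28°S:
f = 2Ω sin φ = 2 × 7.29×10⁻⁵ × sin 28° = 6.84×10⁻⁵ s⁻¹
Wind speed in SI: 52.5 knots = 27.0 m/s
Geostrophic balance rearranged: |∂P/∂n| = f ρ V_g
|∂P/∂n| = 6.84×10⁻⁵ × 0.801 × 27.0 = 1.48×10⁻³ Pa/m
Isobar spacing: Δn = ΔP/|∂P/∂n| = 800 Pa / 1.48×10⁻³ Pa/m = 540248 m ≈ 540 km

540 km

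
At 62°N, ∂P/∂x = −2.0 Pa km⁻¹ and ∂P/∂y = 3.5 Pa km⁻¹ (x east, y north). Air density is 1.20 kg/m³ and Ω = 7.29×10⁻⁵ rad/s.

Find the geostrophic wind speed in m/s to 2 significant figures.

Coriolis parameter at 62°N:
f = 2Ω sin φ = 2 × 7.29×10⁻⁵ × sin 62° = 1.29×10⁻⁴ s⁻¹
Component geostrophic relations (x east, y north):
u_g = −(1/(fρ)) ∂P/∂y,  v_g = (1/(fρ)) ∂P/∂x
u_g = −(3.5×10⁻³)/(1.29×10⁻⁴ × 1.20) = −22.7 m/s;  v_g = (−2.0×10⁻³)/(1.29×10⁻⁴ × 1.20) = −12.9 m/s
|V_g| = √(u_g² + v_g²) = 26.1 m/s

26 m/s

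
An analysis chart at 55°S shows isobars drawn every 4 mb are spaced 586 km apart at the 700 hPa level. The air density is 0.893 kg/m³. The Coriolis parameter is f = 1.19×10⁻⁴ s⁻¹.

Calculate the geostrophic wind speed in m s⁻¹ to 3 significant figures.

Pressure gradient: |∂P/∂n| = 400 Pa / 586000 m = 6.83×10⁻⁴ Pa/m
Geostrophic balance (pressure-gradient force = Coriolis force):
V_g = (1/(fρ)) |∂P/∂n| = 6.83×10⁻⁴ / (1.19×10⁻⁴ × 0.893) = 6.42 m/s

6.42 m s⁻¹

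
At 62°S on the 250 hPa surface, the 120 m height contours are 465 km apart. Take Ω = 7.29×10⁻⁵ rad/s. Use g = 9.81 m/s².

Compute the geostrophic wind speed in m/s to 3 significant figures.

19.7 m/s

Coriolis parameter at 62°S:
f = 2Ω sin φ = 2 × 7.29×10⁻⁵ × sin 62° = 1.29×10⁻⁴ s⁻¹
Height gradient: |∂Z/∂n| = 120 m / 465000 m = 2.58×10⁻⁴
On a pressure surface, geostrophic balance gives V_g = (g/f)|∂Z/∂n|:
V_g = 9.81 × 2.58×10⁻⁴ / 1.29×10⁻⁴ = 19.7 m/s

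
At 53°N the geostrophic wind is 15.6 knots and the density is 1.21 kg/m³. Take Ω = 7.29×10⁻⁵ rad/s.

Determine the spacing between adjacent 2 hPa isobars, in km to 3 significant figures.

177 km

Coriolis parameter at 53°N:
f = 2Ω sin φ = 2 × 7.29×10⁻⁵ × sin 53° = 1.16×10⁻⁴ s⁻¹
Wind speed in SI: 15.6 knots = 8.03 m/s
Geostrophic balance rearranged: |∂P/∂n| = f ρ V_g
|∂P/∂n| = 1.16×10⁻⁴ × 1.21 × 8.03 = 1.13×10⁻³ Pa/m
Isobar spacing: Δn = ΔP/|∂P/∂n| = 200 Pa / 1.13×10⁻³ Pa/m = 176879 m ≈ 177 km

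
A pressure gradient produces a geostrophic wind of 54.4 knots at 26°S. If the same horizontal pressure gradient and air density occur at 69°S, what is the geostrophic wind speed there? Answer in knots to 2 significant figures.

26 knots

With the same pressure gradient and density, V_g ∝ 1/f ∝ 1/sin φ.
V₂ = V₁ · sin φ₁ / sin φ₂ = 54.4 × sin 26° / sin 69°
V₂ = 54.4 × 0.4384/0.9336 = 26 knots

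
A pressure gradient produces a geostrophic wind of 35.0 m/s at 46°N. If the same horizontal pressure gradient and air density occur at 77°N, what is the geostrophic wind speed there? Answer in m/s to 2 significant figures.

26 m/s

With the same pressure gradient and density, V_g ∝ 1/f ∝ 1/sin φ.
V₂ = V₁ · sin φ₁ / sin φ₂ = 35.0 × sin 46° / sin 77°
V₂ = 35.0 × 0.7193/0.9744 = 26 m/s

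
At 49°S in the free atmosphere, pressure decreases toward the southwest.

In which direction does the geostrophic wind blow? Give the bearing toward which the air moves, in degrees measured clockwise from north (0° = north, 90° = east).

135°

The pressure-gradient force points toward the southwest (bearing 225°).
Geostrophic balance: in the Southern Hemisphere the Coriolis force deflects motion to the left, so the geostrophic wind blows 90° to the left of the pressure-gradient force (low pressure on the right).
Rotating 225° by 90° counterclockwise gives 135° — the wind blows toward the southeast.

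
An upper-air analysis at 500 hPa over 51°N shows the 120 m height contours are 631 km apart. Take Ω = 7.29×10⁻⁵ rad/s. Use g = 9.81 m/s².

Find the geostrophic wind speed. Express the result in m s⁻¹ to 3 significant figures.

16.5 m s⁻¹

Coriolis parameter at 51°N:
f = 2Ω sin φ = 2 × 7.29×10⁻⁵ × sin 51° = 1.13×10⁻⁴ s⁻¹
Height gradient: |∂Z/∂n| = 120 m / 631000 m = 1.90×10⁻⁴
On a pressure surface, geostrophic balance gives V_g = (g/f)|∂Z/∂n|:
V_g = 9.81 × 1.90×10⁻⁴ / 1.13×10⁻⁴ = 16.5 m/s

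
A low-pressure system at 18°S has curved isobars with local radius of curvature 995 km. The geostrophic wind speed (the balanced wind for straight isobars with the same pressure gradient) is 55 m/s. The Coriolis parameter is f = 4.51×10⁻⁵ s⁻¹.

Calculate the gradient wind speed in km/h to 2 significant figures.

Around a low, centrifugal force acts outward with Coriolis, so pressure-gradient force balances both:
(1/ρ)|∂P/∂n| = fV + V²/R  →  V² + fR·V − fR·V_g = 0
With fR = 4.51×10⁻⁵ × 995×10³ m = 44.9 m/s:
V = [−fR + √((fR)² + 4 fR V_g)]/2 = [−44.9 + √(44.9² + 4×44.9×55)]/2 = 32.1 m/s
Subgeostrophic (V < V_g = 55 m/s), as expected around a low.
Converting: 32.1 m/s × 3.6 = 120 km/h

120 km/h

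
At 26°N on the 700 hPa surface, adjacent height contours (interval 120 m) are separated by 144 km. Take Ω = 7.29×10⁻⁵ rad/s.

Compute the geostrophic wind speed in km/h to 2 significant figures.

Coriolis parameter at 26°N:
f = 2Ω sin φ = 2 × 7.29×10⁻⁵ × sin 26° = 6.39×10⁻⁵ s⁻¹
Height gradient: |∂Z/∂n| = 120 m / 144000 m = 8.33×10⁻⁴
On a pressure surface, geostrophic balance gives V_g = (g/f)|∂Z/∂n|:
V_g = 9.81 × 8.33×10⁻⁴ / 6.39×10⁻⁵ = 128 m/s
Converting: 128 m/s × 3.6 = 460 km/h

460 km/h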